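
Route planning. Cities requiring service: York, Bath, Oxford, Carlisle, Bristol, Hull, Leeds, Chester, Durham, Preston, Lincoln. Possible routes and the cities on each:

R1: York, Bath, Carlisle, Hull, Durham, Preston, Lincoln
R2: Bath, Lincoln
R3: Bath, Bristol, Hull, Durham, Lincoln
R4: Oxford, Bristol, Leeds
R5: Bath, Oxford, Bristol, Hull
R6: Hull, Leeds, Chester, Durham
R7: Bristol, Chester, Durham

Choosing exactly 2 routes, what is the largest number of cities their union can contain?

10

Choosing R1, R4 covers {York, Bath, Oxford, Carlisle, Bristol, Hull, Leeds, Durham, Preston, Lincoln} — 10 cities.
No choice of 2 routes does better; here Chester is left uncovered.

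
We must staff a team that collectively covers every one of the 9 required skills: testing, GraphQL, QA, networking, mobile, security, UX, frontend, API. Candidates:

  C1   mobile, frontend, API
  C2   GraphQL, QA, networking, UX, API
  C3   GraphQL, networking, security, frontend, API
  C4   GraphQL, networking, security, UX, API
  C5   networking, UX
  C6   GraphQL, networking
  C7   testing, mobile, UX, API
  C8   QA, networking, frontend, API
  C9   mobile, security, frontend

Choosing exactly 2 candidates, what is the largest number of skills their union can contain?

Choosing C2, C9 covers {GraphQL, QA, networking, mobile, security, UX, frontend, API} — 8 skills.
No choice of 2 candidates does better; here testing is left uncovered.

8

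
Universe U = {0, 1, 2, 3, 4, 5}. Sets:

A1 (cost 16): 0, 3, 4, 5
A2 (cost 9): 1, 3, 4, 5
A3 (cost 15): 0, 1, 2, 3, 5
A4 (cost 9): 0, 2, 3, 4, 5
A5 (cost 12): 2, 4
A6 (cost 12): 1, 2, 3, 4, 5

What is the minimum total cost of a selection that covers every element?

A2, A4 cover every element at cost 9 + 9 = 18.
Any cover uses at least 2 sets; among all covering selections none totals below 18.

18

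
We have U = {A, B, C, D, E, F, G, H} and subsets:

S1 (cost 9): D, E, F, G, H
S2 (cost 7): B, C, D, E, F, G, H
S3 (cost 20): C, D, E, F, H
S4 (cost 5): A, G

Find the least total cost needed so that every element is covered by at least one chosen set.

12

S2, S4 cover every element at cost 7 + 5 = 12.
Any cover uses at least 2 sets; among all covering selections none totals below 12.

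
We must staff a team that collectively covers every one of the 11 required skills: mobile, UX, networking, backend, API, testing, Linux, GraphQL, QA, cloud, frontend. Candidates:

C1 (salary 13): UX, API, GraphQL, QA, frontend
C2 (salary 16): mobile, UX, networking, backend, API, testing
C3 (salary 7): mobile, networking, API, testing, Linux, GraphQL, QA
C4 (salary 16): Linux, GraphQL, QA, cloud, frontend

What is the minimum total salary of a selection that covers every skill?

C2, C4 cover every skill at salary 16 + 16 = 32.
Any cover uses at least 2 candidates; among all covering selections none totals below 32.
Greedy by coverage-per-salary would pick C3, C1, C2, C4 for 52 — worse than the optimum 32.

32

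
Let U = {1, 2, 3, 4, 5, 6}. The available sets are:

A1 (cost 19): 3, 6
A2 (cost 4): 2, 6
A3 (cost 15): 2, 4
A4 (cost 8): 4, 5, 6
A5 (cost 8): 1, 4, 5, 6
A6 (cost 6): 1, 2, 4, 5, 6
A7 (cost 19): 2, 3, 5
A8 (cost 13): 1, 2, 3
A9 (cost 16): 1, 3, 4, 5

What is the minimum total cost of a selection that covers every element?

19

A6, A8 cover every element at cost 6 + 13 = 19.
Any cover uses at least 2 sets; among all covering selections none totals below 19.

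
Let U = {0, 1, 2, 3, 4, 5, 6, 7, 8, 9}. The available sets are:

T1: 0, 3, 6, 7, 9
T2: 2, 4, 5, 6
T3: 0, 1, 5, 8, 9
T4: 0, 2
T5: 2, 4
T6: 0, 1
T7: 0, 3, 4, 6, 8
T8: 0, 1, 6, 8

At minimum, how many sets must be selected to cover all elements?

3

T1, T2, T3 together cover {0, 1, 2, 3, 4, 5, 6, 7, 8, 9} — every element.
No 2 of the 8 sets cover everything (all 28 pairs fall short), so 3 is minimum.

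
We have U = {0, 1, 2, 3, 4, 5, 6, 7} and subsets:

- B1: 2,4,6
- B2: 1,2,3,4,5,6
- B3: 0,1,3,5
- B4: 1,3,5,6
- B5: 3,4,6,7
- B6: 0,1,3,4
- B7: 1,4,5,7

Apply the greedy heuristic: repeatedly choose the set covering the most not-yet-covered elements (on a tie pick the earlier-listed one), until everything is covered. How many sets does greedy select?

Pick 1: B2 covers 6 new elements (1, 2, 3, 4, 5, 6).
Pick 2: B3 covers 1 new elements (0).
Pick 3: B5 covers 1 new elements (7).
Greedy uses 3 sets.

3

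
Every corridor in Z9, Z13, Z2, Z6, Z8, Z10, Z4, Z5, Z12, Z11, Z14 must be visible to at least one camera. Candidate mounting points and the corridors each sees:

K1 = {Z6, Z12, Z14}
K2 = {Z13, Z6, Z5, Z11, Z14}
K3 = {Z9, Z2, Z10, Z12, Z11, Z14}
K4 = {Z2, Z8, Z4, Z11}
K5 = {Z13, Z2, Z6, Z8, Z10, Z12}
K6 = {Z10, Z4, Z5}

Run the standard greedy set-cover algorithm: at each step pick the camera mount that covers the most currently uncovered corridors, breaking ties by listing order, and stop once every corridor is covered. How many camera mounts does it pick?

Pick 1: K3 covers 6 new corridors (Z9, Z2, Z10, Z12, Z11, Z14).
Pick 2: K2 covers 3 new corridors (Z13, Z6, Z5).
Pick 3: K4 covers 2 new corridors (Z8, Z4).
Greedy uses 3 camera mounts.

3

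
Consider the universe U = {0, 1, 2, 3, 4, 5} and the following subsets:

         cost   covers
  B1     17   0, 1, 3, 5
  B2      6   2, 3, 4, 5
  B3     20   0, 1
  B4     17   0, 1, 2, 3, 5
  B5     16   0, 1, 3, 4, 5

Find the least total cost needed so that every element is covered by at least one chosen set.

B2, B5 cover every element at cost 6 + 16 = 22.
Any cover uses at least 2 sets; among all covering selections none totals below 22.

22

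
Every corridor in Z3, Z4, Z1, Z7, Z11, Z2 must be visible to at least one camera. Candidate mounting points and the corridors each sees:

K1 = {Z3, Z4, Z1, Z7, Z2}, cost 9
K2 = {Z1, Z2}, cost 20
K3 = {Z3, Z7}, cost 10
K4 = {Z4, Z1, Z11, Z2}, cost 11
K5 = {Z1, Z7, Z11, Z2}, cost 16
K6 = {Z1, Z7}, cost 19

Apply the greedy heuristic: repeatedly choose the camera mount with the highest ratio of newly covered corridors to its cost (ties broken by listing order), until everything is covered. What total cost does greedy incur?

20

Pick 1: K1 adds 5 new (Z3, Z4, Z1, Z7, Z2) at cost 9 (ratio 5/9).
Pick 2: K4 adds 1 new (Z11) at cost 11 (ratio 1/11).
Greedy total cost: 9 + 11 = 20.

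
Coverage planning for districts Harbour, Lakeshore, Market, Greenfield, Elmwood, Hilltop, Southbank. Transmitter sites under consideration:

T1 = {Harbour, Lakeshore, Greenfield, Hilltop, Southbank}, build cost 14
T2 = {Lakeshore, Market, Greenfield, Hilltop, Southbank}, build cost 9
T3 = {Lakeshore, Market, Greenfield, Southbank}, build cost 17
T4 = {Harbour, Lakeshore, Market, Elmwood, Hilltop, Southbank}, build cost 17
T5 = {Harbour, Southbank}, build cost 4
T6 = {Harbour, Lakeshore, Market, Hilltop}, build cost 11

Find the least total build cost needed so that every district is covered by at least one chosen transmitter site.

T2, T4 cover every district at build cost 9 + 17 = 26.
Any cover uses at least 2 transmitter sites; among all covering selections none totals below 26.
Greedy by coverage-per-build cost would pick T2, T5, T4 for 30 — worse than the optimum 26.

26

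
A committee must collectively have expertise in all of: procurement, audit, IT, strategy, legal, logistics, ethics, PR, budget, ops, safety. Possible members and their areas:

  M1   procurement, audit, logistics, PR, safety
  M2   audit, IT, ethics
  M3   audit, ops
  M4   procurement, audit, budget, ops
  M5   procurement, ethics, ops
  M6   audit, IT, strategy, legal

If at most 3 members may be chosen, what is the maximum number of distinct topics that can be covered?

10

Choosing M1, M4, M6 covers {procurement, audit, IT, strategy, legal, logistics, PR, budget, ops, safety} — 10 topics.
No choice of 3 members does better; here ethics is left uncovered.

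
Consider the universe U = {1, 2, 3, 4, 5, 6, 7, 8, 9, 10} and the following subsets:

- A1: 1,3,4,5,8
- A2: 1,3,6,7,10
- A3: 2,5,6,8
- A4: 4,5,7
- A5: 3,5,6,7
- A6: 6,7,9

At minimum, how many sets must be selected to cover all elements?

A1, A2, A3, A6 together cover {1, 2, 3, 4, 5, 6, 7, 8, 9, 10} — every element.
No 3 of the 6 sets cover everything (all 20 triples fall short), so 4 is minimum.

4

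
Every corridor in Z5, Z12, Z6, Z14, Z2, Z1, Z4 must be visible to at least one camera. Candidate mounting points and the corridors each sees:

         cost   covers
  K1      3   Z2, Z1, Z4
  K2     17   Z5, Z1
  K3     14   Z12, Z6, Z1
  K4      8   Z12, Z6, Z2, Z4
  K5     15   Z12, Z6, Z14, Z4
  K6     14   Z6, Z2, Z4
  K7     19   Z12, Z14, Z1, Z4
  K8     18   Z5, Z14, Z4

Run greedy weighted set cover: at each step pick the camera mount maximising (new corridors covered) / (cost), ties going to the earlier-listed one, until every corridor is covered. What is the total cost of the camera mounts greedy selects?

Pick 1: K1 adds 3 new (Z2, Z1, Z4) at cost 3 (ratio 3/3).
Pick 2: K4 adds 2 new (Z12, Z6) at cost 8 (ratio 2/8).
Pick 3: K8 adds 2 new (Z5, Z14) at cost 18 (ratio 2/18).
Greedy total cost: 3 + 8 + 18 = 29.

29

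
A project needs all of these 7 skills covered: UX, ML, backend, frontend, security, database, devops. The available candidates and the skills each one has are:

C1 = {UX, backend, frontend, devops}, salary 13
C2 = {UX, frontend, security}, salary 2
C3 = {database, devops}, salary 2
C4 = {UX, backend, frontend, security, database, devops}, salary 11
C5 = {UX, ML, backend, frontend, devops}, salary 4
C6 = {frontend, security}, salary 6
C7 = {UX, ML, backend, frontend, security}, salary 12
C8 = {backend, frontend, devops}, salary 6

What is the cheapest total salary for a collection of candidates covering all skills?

C2, C3, C5 cover every skill at salary 2 + 2 + 4 = 8.
Any cover uses at least 2 candidates; among all covering selections none totals below 8.

8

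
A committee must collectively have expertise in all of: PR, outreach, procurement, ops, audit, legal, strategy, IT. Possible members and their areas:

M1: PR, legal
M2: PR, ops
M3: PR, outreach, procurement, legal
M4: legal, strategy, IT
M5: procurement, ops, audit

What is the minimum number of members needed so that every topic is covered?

3

M3, M4, M5 together cover {PR, outreach, procurement, ops, audit, legal, strategy, IT} — every topic.
No 2 of the 5 members cover everything (all 10 pairs fall short), so 3 is minimum.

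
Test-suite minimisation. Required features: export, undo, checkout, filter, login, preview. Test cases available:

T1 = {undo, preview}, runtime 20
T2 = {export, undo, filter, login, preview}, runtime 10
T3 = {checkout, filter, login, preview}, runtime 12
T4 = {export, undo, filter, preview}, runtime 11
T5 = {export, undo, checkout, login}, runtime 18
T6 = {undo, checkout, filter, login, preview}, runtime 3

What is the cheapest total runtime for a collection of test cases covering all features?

T2, T6 cover every feature at runtime 10 + 3 = 13.
Any cover uses at least 2 test cases; among all covering selections none totals below 13.

13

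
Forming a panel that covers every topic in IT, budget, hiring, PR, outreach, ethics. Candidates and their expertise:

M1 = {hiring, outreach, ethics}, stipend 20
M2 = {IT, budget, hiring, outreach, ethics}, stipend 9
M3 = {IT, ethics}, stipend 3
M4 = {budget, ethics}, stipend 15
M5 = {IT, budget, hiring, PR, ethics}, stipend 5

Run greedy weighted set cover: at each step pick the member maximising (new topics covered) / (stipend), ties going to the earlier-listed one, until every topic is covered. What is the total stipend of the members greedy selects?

14

Pick 1: M5 adds 5 new (IT, budget, hiring, PR, ethics) at stipend 5 (ratio 5/5).
Pick 2: M2 adds 1 new (outreach) at stipend 9 (ratio 1/9).
Greedy total stipend: 5 + 9 = 14.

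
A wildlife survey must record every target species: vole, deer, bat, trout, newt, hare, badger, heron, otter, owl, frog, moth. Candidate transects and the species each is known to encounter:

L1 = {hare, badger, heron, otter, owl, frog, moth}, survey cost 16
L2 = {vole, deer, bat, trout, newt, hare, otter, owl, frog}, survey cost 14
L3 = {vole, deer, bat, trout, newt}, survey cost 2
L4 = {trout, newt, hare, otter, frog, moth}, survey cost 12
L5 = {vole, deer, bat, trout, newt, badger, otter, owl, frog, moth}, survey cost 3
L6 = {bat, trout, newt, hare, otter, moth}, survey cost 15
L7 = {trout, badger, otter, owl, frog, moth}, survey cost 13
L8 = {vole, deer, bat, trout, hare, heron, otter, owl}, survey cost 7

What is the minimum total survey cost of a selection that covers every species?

10

L5, L8 cover every species at survey cost 3 + 7 = 10.
Any cover uses at least 2 transects; among all covering selections none totals below 10.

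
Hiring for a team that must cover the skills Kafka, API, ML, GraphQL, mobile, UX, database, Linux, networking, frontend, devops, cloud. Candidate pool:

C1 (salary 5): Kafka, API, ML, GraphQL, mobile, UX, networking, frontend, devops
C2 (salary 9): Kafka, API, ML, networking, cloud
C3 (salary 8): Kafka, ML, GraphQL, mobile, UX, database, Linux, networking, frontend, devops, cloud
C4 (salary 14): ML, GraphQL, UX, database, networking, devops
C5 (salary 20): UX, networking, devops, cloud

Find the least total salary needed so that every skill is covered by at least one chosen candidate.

13

C1, C3 cover every skill at salary 5 + 8 = 13.
Any cover uses at least 2 candidates; among all covering selections none totals below 13.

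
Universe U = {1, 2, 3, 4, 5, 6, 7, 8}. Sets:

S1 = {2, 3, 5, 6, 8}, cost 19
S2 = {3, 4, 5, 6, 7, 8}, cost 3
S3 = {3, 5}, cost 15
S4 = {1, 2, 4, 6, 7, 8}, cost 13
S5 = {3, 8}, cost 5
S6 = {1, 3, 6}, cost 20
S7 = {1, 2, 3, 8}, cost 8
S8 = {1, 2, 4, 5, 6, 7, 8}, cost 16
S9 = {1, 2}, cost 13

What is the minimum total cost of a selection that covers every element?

11

S2, S7 cover every element at cost 3 + 8 = 11.
Any cover uses at least 2 sets; among all covering selections none totals below 11.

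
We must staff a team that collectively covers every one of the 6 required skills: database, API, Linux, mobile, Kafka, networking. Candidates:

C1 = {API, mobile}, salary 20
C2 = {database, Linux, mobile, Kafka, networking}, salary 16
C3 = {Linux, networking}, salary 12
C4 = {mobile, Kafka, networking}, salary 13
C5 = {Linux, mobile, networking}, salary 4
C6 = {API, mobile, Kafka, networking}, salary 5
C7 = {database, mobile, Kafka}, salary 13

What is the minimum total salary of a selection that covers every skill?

C2, C6 cover every skill at salary 16 + 5 = 21.
Any cover uses at least 2 candidates; among all covering selections none totals below 21.
Greedy by coverage-per-salary would pick C6, C5, C7 for 22 — worse than the optimum 21.

21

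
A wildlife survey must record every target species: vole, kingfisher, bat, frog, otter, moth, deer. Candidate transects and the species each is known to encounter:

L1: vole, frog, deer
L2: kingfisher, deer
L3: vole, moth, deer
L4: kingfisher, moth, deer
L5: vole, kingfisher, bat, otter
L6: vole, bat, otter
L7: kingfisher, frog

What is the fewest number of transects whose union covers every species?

L1, L3, L5 together cover {vole, kingfisher, bat, frog, otter, moth, deer} — every species.
No 2 of the 7 transects cover everything (all 21 pairs fall short), so 3 is minimum.

3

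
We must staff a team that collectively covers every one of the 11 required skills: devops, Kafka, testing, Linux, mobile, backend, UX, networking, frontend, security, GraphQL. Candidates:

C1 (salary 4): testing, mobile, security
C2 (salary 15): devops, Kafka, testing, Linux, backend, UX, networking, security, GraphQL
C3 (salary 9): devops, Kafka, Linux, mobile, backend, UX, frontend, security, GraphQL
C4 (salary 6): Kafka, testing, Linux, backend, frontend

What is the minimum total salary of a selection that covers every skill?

24

C2, C3 cover every skill at salary 15 + 9 = 24.
Any cover uses at least 2 candidates; among all covering selections none totals below 24.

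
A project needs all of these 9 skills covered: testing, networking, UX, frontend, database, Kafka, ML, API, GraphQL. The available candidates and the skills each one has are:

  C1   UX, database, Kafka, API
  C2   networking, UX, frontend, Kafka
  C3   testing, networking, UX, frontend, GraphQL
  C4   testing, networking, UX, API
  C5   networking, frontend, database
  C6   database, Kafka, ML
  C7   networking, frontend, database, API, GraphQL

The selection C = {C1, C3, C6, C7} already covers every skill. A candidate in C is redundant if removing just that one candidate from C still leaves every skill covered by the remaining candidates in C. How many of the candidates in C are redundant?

Drop C1: the rest still cover every skill — redundant.
Drop C3: testing uncovered — not redundant.
Drop C6: ML uncovered — not redundant.
Drop C7: the rest still cover every skill — redundant.
2 redundant: C1, C7.

2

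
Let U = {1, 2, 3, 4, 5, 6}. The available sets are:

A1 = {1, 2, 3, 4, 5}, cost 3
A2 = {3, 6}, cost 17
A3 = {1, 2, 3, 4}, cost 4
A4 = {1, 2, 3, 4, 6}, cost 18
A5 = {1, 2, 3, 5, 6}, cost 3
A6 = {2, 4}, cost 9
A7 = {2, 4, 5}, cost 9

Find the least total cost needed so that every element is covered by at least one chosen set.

6

A1, A5 cover every element at cost 3 + 3 = 6.
Any cover uses at least 2 sets; among all covering selections none totals below 6.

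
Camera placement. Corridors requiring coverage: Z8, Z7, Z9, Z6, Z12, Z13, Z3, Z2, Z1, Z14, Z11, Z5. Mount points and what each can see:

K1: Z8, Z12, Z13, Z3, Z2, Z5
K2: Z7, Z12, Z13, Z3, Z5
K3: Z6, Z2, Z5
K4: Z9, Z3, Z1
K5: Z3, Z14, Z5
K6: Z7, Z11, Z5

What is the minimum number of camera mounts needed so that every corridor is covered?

K1, K3, K4, K5, K6 together cover {Z8, Z7, Z9, Z6, Z12, Z13, Z3, Z2, Z1, Z14, Z11, Z5} — every corridor.
No 4 of the 6 camera mounts cover everything (all 15 size-4 selections fall short), so 5 is minimum.

5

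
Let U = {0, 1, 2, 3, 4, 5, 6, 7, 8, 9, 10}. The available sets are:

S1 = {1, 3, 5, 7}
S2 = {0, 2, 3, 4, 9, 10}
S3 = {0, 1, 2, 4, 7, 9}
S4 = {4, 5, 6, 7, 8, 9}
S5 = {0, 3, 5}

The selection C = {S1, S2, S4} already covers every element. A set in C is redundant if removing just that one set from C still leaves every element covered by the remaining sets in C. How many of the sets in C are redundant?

0

Drop S1: 1 uncovered — not redundant.
Drop S2: 0, 2, 10 uncovered — not redundant.
Drop S4: 6, 8 uncovered — not redundant.
None of the sets in C is redundant.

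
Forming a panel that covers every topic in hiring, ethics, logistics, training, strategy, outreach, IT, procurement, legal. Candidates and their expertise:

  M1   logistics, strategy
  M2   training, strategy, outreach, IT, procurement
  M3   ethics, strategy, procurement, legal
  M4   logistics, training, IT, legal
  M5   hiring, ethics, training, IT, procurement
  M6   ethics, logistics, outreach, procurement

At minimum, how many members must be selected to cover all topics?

3

M2, M4, M5 together cover {hiring, ethics, logistics, training, strategy, outreach, IT, procurement, legal} — every topic.
No 2 of the 6 members cover everything (all 15 pairs fall short), so 3 is minimum.
Greedy (largest uncovered first) would take M2, M3, M1, M5 — 4 members — but 3 suffice.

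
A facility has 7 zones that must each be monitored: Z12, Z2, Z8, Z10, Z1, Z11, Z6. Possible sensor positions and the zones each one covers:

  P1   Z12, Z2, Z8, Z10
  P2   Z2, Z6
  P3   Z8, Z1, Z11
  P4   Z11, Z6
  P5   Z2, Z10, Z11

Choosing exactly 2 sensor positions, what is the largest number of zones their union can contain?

Choosing P1, P3 covers {Z12, Z2, Z8, Z10, Z1, Z11} — 6 zones.
No choice of 2 sensor positions does better; here Z6 is left uncovered.

6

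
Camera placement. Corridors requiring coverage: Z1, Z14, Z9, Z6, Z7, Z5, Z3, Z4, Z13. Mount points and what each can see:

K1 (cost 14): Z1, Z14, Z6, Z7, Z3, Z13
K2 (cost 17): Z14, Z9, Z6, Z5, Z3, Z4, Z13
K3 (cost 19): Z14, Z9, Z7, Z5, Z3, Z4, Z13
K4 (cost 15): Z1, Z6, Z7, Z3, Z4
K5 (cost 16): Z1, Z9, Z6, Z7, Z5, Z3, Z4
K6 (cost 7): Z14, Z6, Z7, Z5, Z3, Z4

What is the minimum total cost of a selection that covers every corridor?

30

K1, K5 cover every corridor at cost 14 + 16 = 30.
Any cover uses at least 2 camera mounts; among all covering selections none totals below 30.
Greedy by coverage-per-cost would pick K6, K1, K5 for 37 — worse than the optimum 30.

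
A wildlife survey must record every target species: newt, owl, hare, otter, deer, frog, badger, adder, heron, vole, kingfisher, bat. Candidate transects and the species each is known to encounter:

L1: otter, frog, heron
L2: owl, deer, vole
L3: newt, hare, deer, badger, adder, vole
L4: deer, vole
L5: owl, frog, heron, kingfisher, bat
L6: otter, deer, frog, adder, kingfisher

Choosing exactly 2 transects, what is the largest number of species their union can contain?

Choosing L3, L5 covers {newt, owl, hare, deer, frog, badger, adder, heron, vole, kingfisher, bat} — 11 species.
No choice of 2 transects does better; here otter is left uncovered.

11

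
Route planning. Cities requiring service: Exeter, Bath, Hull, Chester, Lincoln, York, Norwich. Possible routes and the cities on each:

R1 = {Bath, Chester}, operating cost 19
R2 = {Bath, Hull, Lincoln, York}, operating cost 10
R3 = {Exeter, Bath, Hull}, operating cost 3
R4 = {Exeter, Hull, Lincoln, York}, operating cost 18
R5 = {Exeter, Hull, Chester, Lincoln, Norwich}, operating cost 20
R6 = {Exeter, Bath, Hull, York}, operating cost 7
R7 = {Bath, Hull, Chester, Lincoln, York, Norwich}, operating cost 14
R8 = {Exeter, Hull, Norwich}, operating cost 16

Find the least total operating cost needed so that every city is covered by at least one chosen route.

17

R3, R7 cover every city at operating cost 3 + 14 = 17.
Any cover uses at least 2 routes; among all covering selections none totals below 17.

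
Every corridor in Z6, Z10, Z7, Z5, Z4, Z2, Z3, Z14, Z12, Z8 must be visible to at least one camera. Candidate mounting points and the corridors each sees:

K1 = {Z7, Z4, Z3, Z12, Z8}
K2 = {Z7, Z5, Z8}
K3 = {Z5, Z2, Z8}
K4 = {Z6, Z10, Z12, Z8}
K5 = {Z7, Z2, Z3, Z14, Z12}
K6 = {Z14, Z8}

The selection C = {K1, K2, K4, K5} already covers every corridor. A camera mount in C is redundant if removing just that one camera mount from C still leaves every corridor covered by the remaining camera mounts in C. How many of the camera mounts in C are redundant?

Drop K1: Z4 uncovered — not redundant.
Drop K2: Z5 uncovered — not redundant.
Drop K4: Z6, Z10 uncovered — not redundant.
Drop K5: Z2, Z14 uncovered — not redundant.
None of the camera mounts in C is redundant.

0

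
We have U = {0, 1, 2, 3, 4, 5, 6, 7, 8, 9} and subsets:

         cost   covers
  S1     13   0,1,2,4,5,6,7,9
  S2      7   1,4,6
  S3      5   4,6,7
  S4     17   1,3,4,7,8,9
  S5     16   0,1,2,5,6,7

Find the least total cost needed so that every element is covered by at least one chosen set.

S1, S4 cover every element at cost 13 + 17 = 30.
Any cover uses at least 2 sets; among all covering selections none totals below 30.

30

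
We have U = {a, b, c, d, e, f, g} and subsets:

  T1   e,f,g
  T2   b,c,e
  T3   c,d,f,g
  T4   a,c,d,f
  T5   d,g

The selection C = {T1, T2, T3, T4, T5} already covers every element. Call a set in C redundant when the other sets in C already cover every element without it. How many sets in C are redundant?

3

Drop T1: the rest still cover every element — redundant.
Drop T2: b uncovered — not redundant.
Drop T3: the rest still cover every element — redundant.
Drop T4: a uncovered — not redundant.
Drop T5: the rest still cover every element — redundant.
3 redundant: T1, T3, T5.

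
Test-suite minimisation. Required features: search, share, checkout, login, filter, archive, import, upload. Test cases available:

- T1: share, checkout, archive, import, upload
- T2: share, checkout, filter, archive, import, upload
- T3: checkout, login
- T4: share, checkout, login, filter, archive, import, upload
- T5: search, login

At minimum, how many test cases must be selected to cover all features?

2

T2, T5 together cover {search, share, checkout, login, filter, archive, import, upload} — every feature.
No single test case contains all 8 features, so 2 is optimal.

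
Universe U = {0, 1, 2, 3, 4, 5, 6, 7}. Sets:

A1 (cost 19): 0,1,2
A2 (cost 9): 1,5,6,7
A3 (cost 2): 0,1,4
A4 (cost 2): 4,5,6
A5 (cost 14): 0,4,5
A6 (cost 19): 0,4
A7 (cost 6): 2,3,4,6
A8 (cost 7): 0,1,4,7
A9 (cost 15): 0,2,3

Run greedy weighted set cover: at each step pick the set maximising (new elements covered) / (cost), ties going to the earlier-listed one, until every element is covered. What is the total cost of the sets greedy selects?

Pick 1: A3 adds 3 new (0, 1, 4) at cost 2 (ratio 3/2).
Pick 2: A4 adds 2 new (5, 6) at cost 2 (ratio 2/2).
Pick 3: A7 adds 2 new (2, 3) at cost 6 (ratio 2/6).
Pick 4: A8 adds 1 new (7) at cost 7 (ratio 1/7).
Greedy total cost: 2 + 2 + 6 + 7 = 17. (The true optimum is 15, so greedy overshoots here.)

17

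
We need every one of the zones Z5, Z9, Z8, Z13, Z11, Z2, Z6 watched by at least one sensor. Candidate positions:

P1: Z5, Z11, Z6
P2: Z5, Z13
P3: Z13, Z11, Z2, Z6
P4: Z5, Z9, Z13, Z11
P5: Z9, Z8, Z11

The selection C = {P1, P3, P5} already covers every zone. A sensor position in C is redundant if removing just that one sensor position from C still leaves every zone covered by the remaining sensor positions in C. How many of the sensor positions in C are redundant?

0

Drop P1: Z5 uncovered — not redundant.
Drop P3: Z13, Z2 uncovered — not redundant.
Drop P5: Z9, Z8 uncovered — not redundant.
None of the sensor positions in C is redundant.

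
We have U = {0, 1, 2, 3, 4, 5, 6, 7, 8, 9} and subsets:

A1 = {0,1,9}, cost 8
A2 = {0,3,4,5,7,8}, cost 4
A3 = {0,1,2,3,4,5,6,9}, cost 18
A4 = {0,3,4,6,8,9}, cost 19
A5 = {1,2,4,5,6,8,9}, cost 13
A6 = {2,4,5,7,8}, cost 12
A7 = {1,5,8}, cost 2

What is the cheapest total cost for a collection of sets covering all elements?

A2, A5 cover every element at cost 4 + 13 = 17.
Any cover uses at least 2 sets; among all covering selections none totals below 17.

17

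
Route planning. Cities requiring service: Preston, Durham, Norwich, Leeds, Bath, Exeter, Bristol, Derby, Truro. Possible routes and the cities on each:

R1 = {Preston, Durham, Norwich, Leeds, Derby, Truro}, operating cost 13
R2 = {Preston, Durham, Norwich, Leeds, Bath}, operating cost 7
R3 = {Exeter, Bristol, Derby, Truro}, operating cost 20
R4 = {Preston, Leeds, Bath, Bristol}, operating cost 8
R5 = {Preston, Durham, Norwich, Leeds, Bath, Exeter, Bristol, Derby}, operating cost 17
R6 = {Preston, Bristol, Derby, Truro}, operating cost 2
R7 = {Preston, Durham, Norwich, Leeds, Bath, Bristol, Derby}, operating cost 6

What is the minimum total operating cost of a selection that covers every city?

R5, R6 cover every city at operating cost 17 + 2 = 19.
Any cover uses at least 2 routes; among all covering selections none totals below 19.
Greedy by coverage-per-operating cost would pick R6, R7, R5 for 25 — worse than the optimum 19.

19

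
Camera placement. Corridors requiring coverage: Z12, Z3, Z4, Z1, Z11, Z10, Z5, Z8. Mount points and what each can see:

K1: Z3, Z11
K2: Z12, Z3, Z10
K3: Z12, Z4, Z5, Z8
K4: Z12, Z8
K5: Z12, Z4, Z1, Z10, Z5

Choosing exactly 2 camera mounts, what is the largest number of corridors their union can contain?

Choosing K1, K5 covers {Z12, Z3, Z4, Z1, Z11, Z10, Z5} — 7 corridors.
No choice of 2 camera mounts does better; here Z8 is left uncovered.

7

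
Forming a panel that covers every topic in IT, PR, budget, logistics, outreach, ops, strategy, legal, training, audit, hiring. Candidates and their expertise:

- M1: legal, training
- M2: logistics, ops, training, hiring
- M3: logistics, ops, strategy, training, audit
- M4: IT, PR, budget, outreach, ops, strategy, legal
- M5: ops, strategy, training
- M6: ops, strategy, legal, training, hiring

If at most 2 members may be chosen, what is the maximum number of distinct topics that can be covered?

Choosing M2, M4 covers {IT, PR, budget, logistics, outreach, ops, strategy, legal, training, hiring} — 10 topics.
No choice of 2 members does better; here audit is left uncovered.

10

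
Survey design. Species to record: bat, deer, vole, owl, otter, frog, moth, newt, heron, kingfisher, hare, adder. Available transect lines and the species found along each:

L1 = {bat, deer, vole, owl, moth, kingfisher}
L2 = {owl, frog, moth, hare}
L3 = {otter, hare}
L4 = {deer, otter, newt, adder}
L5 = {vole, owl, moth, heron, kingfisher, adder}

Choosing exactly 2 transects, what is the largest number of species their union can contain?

Choosing L1, L4 covers {bat, deer, vole, owl, otter, moth, newt, kingfisher, adder} — 9 species.
No choice of 2 transects does better; here frog, heron, hare are left uncovered.

9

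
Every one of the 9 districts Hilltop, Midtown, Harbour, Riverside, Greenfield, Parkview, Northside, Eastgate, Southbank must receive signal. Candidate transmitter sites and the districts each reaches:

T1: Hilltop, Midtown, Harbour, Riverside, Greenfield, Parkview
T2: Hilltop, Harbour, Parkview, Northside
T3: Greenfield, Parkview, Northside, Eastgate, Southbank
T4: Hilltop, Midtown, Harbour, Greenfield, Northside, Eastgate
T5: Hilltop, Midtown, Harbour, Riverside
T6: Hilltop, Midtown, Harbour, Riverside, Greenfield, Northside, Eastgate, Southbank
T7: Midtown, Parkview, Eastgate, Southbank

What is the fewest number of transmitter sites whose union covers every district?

T1, T3 together cover {Hilltop, Midtown, Harbour, Riverside, Greenfield, Parkview, Northside, Eastgate, Southbank} — every district.
No single transmitter site contains all 9 districts, so 2 is optimal.

2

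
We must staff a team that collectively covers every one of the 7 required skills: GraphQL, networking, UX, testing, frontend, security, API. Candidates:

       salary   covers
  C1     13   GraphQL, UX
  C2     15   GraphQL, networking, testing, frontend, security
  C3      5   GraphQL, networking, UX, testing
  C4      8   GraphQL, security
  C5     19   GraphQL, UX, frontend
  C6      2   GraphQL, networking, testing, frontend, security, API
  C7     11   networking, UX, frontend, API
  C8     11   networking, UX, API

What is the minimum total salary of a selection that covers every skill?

C3, C6 cover every skill at salary 5 + 2 = 7.
Any cover uses at least 2 candidates; among all covering selections none totals below 7.

7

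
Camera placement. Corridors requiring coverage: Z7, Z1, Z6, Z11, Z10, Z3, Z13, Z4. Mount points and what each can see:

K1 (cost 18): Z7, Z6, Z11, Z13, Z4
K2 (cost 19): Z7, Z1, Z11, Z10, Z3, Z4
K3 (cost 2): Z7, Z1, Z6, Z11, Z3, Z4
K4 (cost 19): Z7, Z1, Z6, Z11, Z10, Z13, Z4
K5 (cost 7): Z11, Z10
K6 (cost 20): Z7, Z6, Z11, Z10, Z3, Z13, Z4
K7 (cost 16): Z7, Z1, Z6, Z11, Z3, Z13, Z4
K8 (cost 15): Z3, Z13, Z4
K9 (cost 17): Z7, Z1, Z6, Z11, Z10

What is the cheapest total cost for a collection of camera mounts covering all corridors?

K3, K4 cover every corridor at cost 2 + 19 = 21.
Any cover uses at least 2 camera mounts; among all covering selections none totals below 21.
Greedy by coverage-per-cost would pick K3, K5, K8 for 24 — worse than the optimum 21.

21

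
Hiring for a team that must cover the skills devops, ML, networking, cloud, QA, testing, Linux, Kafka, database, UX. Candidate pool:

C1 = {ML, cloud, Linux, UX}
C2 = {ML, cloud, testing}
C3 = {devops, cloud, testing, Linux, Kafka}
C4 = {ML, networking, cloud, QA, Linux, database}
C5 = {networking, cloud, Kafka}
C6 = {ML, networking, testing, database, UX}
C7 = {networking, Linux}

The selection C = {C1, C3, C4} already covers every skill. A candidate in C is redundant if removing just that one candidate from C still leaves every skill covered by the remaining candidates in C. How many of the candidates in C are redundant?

0

Drop C1: UX uncovered — not redundant.
Drop C3: devops, testing, Kafka uncovered — not redundant.
Drop C4: networking, QA, database uncovered — not redundant.
None of the candidates in C is redundant.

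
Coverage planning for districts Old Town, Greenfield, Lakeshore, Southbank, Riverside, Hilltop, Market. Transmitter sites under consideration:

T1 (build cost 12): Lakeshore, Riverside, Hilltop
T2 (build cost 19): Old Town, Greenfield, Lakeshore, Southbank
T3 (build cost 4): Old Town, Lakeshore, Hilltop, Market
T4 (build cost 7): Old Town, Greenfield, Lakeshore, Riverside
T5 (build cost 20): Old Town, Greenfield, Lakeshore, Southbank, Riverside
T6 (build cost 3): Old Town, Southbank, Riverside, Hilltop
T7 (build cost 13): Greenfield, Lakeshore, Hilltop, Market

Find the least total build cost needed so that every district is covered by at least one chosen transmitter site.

T3, T4, T6 cover every district at build cost 4 + 7 + 3 = 14.
Any cover uses at least 2 transmitter sites; among all covering selections none totals below 14.

14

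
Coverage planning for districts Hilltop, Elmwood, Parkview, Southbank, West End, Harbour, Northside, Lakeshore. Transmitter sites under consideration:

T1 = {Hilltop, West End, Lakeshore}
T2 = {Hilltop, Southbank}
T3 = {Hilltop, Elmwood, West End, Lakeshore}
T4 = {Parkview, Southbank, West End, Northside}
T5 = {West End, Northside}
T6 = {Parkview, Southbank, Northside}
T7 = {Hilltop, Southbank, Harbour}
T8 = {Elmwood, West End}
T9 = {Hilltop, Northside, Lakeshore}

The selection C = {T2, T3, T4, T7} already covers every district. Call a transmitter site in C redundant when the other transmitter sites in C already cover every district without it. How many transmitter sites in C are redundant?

Drop T2: the rest still cover every district — redundant.
Drop T3: Elmwood, Lakeshore uncovered — not redundant.
Drop T4: Parkview, Northside uncovered — not redundant.
Drop T7: Harbour uncovered — not redundant.
1 redundant: T2.

1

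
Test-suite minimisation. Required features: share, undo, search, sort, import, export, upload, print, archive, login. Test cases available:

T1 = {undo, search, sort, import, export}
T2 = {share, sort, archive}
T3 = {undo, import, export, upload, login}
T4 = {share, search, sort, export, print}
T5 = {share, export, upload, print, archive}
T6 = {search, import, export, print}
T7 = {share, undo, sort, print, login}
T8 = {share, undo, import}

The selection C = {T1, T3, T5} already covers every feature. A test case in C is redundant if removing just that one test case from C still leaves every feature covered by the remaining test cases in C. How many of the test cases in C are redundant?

Drop T1: search, sort uncovered — not redundant.
Drop T3: login uncovered — not redundant.
Drop T5: share, print, archive uncovered — not redundant.
None of the test cases in C is redundant.

0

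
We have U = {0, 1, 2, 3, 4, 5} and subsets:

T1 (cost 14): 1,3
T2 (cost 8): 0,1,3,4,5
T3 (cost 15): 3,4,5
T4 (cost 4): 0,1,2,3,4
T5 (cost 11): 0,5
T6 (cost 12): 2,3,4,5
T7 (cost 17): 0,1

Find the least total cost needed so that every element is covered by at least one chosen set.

T2, T4 cover every element at cost 8 + 4 = 12.
Any cover uses at least 2 sets; among all covering selections none totals below 12.

12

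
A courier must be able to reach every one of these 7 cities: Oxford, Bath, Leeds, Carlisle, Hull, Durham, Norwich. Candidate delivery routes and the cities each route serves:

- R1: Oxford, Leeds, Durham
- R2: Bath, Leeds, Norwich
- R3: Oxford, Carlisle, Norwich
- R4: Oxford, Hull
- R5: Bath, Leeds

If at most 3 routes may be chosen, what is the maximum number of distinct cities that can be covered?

6

Choosing R1, R2, R3 covers {Oxford, Bath, Leeds, Carlisle, Durham, Norwich} — 6 cities.
No choice of 3 routes does better; here Hull is left uncovered.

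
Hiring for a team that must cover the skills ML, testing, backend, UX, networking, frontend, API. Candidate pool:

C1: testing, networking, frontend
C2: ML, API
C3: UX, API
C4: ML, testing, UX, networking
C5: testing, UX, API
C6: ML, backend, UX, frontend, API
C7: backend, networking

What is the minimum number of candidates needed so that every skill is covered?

2

C1, C6 together cover {ML, testing, backend, UX, networking, frontend, API} — every skill.
No single candidate contains all 7 skills, so 2 is optimal.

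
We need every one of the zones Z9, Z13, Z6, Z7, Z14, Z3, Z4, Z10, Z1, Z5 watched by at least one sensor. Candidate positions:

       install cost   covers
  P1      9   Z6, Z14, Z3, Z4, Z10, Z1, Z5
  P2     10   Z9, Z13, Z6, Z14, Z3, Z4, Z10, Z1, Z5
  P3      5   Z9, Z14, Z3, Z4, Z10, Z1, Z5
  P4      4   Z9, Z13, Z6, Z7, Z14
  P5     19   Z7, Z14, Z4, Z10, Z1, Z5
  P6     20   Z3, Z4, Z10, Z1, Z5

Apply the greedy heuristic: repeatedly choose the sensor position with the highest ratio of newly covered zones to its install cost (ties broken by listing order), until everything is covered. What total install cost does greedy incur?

Pick 1: P3 adds 7 new (Z9, Z14, Z3, Z4, Z10, Z1, Z5) at install cost 5 (ratio 7/5).
Pick 2: P4 adds 3 new (Z13, Z6, Z7) at install cost 4 (ratio 3/4).
Greedy total install cost: 5 + 4 = 9.

9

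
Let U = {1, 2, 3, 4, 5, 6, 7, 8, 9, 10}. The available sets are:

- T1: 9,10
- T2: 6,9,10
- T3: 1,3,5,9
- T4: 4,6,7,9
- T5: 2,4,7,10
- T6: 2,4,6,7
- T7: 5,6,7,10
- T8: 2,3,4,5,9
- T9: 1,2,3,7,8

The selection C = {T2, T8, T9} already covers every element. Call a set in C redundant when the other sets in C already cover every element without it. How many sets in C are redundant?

0

Drop T2: 6, 10 uncovered — not redundant.
Drop T8: 4, 5 uncovered — not redundant.
Drop T9: 1, 7, 8 uncovered — not redundant.
None of the sets in C is redundant.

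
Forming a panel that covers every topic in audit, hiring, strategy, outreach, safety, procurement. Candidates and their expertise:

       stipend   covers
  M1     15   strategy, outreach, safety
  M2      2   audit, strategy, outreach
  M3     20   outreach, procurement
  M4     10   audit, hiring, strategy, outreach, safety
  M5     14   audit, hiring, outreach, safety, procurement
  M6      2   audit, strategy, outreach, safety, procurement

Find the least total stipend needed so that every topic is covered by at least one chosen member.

12

M4, M6 cover every topic at stipend 10 + 2 = 12.
Any cover uses at least 2 members; among all covering selections none totals below 12.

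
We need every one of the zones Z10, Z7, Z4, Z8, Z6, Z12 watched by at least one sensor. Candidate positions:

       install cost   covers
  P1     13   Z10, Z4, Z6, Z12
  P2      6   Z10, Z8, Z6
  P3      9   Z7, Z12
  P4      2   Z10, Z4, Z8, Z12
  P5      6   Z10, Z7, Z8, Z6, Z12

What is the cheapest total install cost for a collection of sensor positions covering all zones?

P4, P5 cover every zone at install cost 2 + 6 = 8.
Any cover uses at least 2 sensor positions; among all covering selections none totals below 8.

8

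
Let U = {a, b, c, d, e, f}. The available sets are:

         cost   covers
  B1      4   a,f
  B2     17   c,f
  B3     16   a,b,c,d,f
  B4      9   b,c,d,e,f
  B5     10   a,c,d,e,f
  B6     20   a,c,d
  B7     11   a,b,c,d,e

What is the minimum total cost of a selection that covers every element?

13

B1, B4 cover every element at cost 4 + 9 = 13.
Any cover uses at least 2 sets; among all covering selections none totals below 13.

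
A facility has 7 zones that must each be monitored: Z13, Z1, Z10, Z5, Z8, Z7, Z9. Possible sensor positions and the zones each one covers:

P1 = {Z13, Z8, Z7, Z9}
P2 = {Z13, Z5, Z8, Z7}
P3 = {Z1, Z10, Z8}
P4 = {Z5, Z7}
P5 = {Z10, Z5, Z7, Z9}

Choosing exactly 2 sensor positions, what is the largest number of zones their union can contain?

Choosing P1, P3 covers {Z13, Z1, Z10, Z8, Z7, Z9} — 6 zones.
No choice of 2 sensor positions does better; here Z5 is left uncovered.

6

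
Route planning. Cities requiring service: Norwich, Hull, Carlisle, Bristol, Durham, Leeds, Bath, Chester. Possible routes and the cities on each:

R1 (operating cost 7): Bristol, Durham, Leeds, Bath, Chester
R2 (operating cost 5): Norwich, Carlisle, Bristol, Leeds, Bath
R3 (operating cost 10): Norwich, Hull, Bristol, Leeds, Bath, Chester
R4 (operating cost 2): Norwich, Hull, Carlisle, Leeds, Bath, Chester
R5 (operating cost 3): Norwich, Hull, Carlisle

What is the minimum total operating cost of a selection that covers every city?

R1, R4 cover every city at operating cost 7 + 2 = 9.
Any cover uses at least 2 routes; among all covering selections none totals below 9.

9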